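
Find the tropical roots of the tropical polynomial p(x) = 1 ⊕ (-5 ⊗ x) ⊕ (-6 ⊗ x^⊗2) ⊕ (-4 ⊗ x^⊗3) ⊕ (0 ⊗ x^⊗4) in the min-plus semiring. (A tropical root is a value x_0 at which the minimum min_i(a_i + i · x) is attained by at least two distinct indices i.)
Roots: {-4, -2, 1, 6}

Each tropical root is a break point of the lower envelope of the lines y = a_i + i · x (there are 5 lines, with slopes 0, 1, ..., 4). Only the lines that attain the minimum somewhere contribute to roots; other lines are dominated. Here the surviving (envelope) indices are i = 4, i = 3, i = 2, i = 1, i = 0.
Intersections between consecutive envelope lines give the roots: for adjacent envelope indices i < j the intersection is x = (a_i − a_j) / (j − i). Reading off the sorted break points: {-4, -2, 1, 6}.
Verification: at each break x_0, at least two indices attain the minimum of min_i(a_i + i · x_0).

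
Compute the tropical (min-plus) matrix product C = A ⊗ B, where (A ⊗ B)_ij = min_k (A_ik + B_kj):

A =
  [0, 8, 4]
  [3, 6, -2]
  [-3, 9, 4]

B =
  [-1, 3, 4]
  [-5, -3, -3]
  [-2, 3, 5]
A ⊗ B =
  [-1, 3, 4]
  [-4, 1, 3]
  [-4, 0, 1]

Apply the min-plus product entry-by-entry:
  C[0][0] = min over k of (A[0][0] + B[0][0] = 0 + -1 = -1, A[0][1] + B[1][0] = 8 + -5 = 3, A[0][2] + B[2][0] = 4 + -2 = 2) = -1 (attained at k = 0)
  C[0][1] = min over k of (A[0][0] + B[0][1] = 0 + 3 = 3, A[0][1] + B[1][1] = 8 + -3 = 5, A[0][2] + B[2][1] = 4 + 3 = 7) = 3 (attained at k = 0)
  C[0][2] = min over k of (A[0][0] + B[0][2] = 0 + 4 = 4, A[0][1] + B[1][2] = 8 + -3 = 5, A[0][2] + B[2][2] = 4 + 5 = 9) = 4 (attained at k = 0)
  C[1][0] = min over k of (A[1][0] + B[0][0] = 3 + -1 = 2, A[1][1] + B[1][0] = 6 + -5 = 1, A[1][2] + B[2][0] = -2 + -2 = -4) = -4 (attained at k = 2)
  C[1][1] = min over k of (A[1][0] + B[0][1] = 3 + 3 = 6, A[1][1] + B[1][1] = 6 + -3 = 3, A[1][2] + B[2][1] = -2 + 3 = 1) = 1 (attained at k = 2)
  C[1][2] = min over k of (A[1][0] + B[0][2] = 3 + 4 = 7, A[1][1] + B[1][2] = 6 + -3 = 3, A[1][2] + B[2][2] = -2 + 5 = 3) = 3 (attained at k = 1)
  C[2][0] = min over k of (A[2][0] + B[0][0] = -3 + -1 = -4, A[2][1] + B[1][0] = 9 + -5 = 4, A[2][2] + B[2][0] = 4 + -2 = 2) = -4 (attained at k = 0)
  C[2][1] = min over k of (A[2][0] + B[0][1] = -3 + 3 = 0, A[2][1] + B[1][1] = 9 + -3 = 6, A[2][2] + B[2][1] = 4 + 3 = 7) = 0 (attained at k = 0)
  C[2][2] = min over k of (A[2][0] + B[0][2] = -3 + 4 = 1, A[2][1] + B[1][2] = 9 + -3 = 6, A[2][2] + B[2][2] = 4 + 5 = 9) = 1 (attained at k = 0)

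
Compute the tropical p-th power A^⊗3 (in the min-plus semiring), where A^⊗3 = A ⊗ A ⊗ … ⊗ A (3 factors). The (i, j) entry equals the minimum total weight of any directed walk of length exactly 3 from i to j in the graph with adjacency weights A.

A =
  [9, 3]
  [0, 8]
A^⊗3 =
  [11, 6]
  [3, 11]

Each entry (A^⊗3)_ij equals the minimum over all length-3 walks i = v_0 → v_1 → … → v_3 = j of Σ_t A[v_t][v_{t+1}]. For example, for (i, j) = (0, 1) we minimise over 4 possible intermediate vertex sequences; the minimum is 6, attained along the walk 0 → 1 → 0 → 1.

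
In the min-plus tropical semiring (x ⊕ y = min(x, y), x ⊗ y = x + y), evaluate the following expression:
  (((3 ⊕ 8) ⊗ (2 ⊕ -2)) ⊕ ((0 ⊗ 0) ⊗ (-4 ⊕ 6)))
(((3 ⊕ 8) ⊗ (2 ⊕ -2)) ⊕ ((0 ⊗ 0) ⊗ (-4 ⊕ 6))) = -4

Expand innermost to outermost. Recall ⊕ takes the minimum of its arguments and ⊗ takes their sum. Working out the expression (((3 ⊕ 8) ⊗ (2 ⊕ -2)) ⊕ ((0 ⊗ 0) ⊗ (-4 ⊕ 6))) gives -4.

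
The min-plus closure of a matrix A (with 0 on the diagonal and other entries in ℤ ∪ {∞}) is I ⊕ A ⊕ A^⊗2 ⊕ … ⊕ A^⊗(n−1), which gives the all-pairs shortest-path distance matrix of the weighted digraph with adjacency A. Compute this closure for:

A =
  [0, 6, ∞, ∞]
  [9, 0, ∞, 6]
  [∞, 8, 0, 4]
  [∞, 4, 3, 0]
Closure =
  [0, 6, 15, 12]
  [9, 0, 9, 6]
  [17, 8, 0, 4]
  [13, 4, 3, 0]

This is the Floyd-Warshall all-pairs shortest-path computation. For each intermediate vertex k = 0, 1, …, 3, update dist[i][j] ← min(dist[i][j], dist[i][k] + dist[k][j]). The final matrix gives, for each (i, j), the minimum total weight of any directed path from i to j (possibly empty when i = j).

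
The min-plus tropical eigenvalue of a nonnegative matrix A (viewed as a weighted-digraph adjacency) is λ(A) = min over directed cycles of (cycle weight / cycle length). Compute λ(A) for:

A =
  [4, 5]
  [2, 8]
λ(A) = 7/2

Enumerate directed cycles and compute their means (weight / length). Sample:
  cycle 0 → 0: weight = 4, length = 1, mean = 4/1 ≈ 4.000
  cycle 1 → 1: weight = 8, length = 1, mean = 8/1 ≈ 8.000
  cycle 0 → 1 → 0: weight = 7, length = 2, mean = 7/2 ≈ 3.500
  cycle 1 → 0 → 1: weight = 7, length = 2, mean = 7/2 ≈ 3.500
Minimum mean = 3.500, attained e.g. along the cycle 0 → 1 → 0 with weight 7 and length 2. So λ(A) = 7/2 = 7/2.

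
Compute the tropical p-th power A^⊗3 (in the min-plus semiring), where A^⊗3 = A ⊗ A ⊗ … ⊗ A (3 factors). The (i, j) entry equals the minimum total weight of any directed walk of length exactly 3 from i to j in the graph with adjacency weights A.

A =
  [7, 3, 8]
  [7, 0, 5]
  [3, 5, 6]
A^⊗3 =
  [10, 3, 8]
  [7, 0, 5]
  [12, 5, 10]

Each entry (A^⊗3)_ij equals the minimum over all length-3 walks i = v_0 → v_1 → … → v_3 = j of Σ_t A[v_t][v_{t+1}]. For example, for (i, j) = (0, 2) we minimise over 9 possible intermediate vertex sequences; the minimum is 8, attained along the walk 0 → 1 → 1 → 2.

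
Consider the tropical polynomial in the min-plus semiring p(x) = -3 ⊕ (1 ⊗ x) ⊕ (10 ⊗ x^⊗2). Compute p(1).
p(1) = -3

A tropical monomial a ⊗ x^⊗i evaluates to a + i · x. Evaluating each term at x = 1:
  Term 0 contributes -3 + 0 · 1 = -3
  Term 1 contributes 1 + 1 · 1 = 2
  Term 2 contributes 10 + 2 · 1 = 12
p(1) = ⊕ of these = min[-3, 2, 12] = -3.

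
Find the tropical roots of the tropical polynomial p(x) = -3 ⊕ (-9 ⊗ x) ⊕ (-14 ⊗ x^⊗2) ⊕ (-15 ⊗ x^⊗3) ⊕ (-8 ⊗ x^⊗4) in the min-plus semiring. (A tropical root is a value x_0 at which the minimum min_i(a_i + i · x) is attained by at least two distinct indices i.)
Roots: {-7, 1, 5, 6}

Each tropical root is a break point of the lower envelope of the lines y = a_i + i · x (there are 5 lines, with slopes 0, 1, ..., 4). Only the lines that attain the minimum somewhere contribute to roots; other lines are dominated. Here the surviving (envelope) indices are i = 4, i = 3, i = 2, i = 1, i = 0.
Intersections between consecutive envelope lines give the roots: for adjacent envelope indices i < j the intersection is x = (a_i − a_j) / (j − i). Reading off the sorted break points: {-7, 1, 5, 6}.
Verification: at each break x_0, at least two indices attain the minimum of min_i(a_i + i · x_0).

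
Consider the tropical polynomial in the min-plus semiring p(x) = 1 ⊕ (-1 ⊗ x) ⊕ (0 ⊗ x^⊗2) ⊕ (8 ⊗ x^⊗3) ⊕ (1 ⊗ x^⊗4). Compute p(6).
p(6) = 1

A tropical monomial a ⊗ x^⊗i evaluates to a + i · x. Evaluating each term at x = 6:
  Term 0 contributes 1 + 0 · 6 = 1
  Term 1 contributes -1 + 1 · 6 = 5
  Term 2 contributes 0 + 2 · 6 = 12
  Term 3 contributes 8 + 3 · 6 = 26
  Term 4 contributes 1 + 4 · 6 = 25
p(6) = ⊕ of these = min[1, 5, 12, 26, 25] = 1.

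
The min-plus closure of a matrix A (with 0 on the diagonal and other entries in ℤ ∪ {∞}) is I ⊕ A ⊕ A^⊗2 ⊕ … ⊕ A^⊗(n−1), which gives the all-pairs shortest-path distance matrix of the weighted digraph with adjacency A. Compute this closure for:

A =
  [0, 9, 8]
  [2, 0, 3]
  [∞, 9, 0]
Closure =
  [0, 9, 8]
  [2, 0, 3]
  [11, 9, 0]

This is the Floyd-Warshall all-pairs shortest-path computation. For each intermediate vertex k = 0, 1, …, 2, update dist[i][j] ← min(dist[i][j], dist[i][k] + dist[k][j]). The final matrix gives, for each (i, j), the minimum total weight of any directed path from i to j (possibly empty when i = j).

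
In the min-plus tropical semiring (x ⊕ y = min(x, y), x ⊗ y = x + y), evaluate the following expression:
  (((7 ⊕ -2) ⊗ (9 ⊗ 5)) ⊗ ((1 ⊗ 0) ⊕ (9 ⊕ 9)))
(((7 ⊕ -2) ⊗ (9 ⊗ 5)) ⊗ ((1 ⊗ 0) ⊕ (9 ⊕ 9))) = 13

Expand innermost to outermost. Recall ⊕ takes the minimum of its arguments and ⊗ takes their sum. Working out the expression (((7 ⊕ -2) ⊗ (9 ⊗ 5)) ⊗ ((1 ⊗ 0) ⊕ (9 ⊕ 9))) gives 13.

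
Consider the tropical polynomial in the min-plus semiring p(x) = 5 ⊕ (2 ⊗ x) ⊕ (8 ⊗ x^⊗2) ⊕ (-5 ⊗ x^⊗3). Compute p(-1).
p(-1) = -8

A tropical monomial a ⊗ x^⊗i evaluates to a + i · x. Evaluating each term at x = -1:
  Term 0 contributes 5 + 0 · -1 = 5
  Term 1 contributes 2 + 1 · -1 = 1
  Term 2 contributes 8 + 2 · -1 = 6
  Term 3 contributes -5 + 3 · -1 = -8
p(-1) = ⊕ of these = min[5, 1, 6, -8] = -8.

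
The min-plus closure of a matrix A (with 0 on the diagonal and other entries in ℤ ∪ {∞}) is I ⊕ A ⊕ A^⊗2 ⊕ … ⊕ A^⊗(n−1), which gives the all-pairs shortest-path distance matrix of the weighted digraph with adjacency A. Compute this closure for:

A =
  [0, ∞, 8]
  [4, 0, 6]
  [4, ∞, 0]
Closure =
  [0, ∞, 8]
  [4, 0, 6]
  [4, ∞, 0]

This is the Floyd-Warshall all-pairs shortest-path computation. For each intermediate vertex k = 0, 1, …, 2, update dist[i][j] ← min(dist[i][j], dist[i][k] + dist[k][j]). The final matrix gives, for each (i, j), the minimum total weight of any directed path from i to j (possibly empty when i = j).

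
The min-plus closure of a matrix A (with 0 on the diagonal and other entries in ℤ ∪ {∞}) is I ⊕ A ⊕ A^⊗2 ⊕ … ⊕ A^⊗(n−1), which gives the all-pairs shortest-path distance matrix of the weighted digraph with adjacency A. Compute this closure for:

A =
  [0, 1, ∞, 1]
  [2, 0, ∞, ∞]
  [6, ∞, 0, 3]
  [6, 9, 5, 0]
Closure =
  [0, 1, 6, 1]
  [2, 0, 8, 3]
  [6, 7, 0, 3]
  [6, 7, 5, 0]

This is the Floyd-Warshall all-pairs shortest-path computation. For each intermediate vertex k = 0, 1, …, 3, update dist[i][j] ← min(dist[i][j], dist[i][k] + dist[k][j]). The final matrix gives, for each (i, j), the minimum total weight of any directed path from i to j (possibly empty when i = j).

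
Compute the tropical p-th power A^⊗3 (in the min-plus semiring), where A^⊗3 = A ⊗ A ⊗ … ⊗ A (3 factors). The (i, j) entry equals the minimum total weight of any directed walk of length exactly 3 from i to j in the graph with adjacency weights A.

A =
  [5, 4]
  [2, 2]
A^⊗3 =
  [8, 8]
  [6, 6]

Each entry (A^⊗3)_ij equals the minimum over all length-3 walks i = v_0 → v_1 → … → v_3 = j of Σ_t A[v_t][v_{t+1}]. For example, for (i, j) = (0, 1) we minimise over 4 possible intermediate vertex sequences; the minimum is 8, attained along the walk 0 → 1 → 1 → 1.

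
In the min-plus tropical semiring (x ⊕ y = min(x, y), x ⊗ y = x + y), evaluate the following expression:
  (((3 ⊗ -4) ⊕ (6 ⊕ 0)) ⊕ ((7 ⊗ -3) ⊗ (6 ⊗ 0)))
(((3 ⊗ -4) ⊕ (6 ⊕ 0)) ⊕ ((7 ⊗ -3) ⊗ (6 ⊗ 0))) = -1

Expand innermost to outermost. Recall ⊕ takes the minimum of its arguments and ⊗ takes their sum. Working out the expression (((3 ⊗ -4) ⊕ (6 ⊕ 0)) ⊕ ((7 ⊗ -3) ⊗ (6 ⊗ 0))) gives -1.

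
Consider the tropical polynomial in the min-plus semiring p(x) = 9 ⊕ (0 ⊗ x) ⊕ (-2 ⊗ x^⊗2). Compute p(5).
p(5) = 5

A tropical monomial a ⊗ x^⊗i evaluates to a + i · x. Evaluating each term at x = 5:
  Term 0 contributes 9 + 0 · 5 = 9
  Term 1 contributes 0 + 1 · 5 = 5
  Term 2 contributes -2 + 2 · 5 = 8
p(5) = ⊕ of these = min[9, 5, 8] = 5.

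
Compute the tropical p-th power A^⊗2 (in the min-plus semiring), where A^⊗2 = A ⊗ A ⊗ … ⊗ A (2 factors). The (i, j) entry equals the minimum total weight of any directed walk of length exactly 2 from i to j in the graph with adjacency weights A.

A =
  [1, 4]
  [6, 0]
A^⊗2 =
  [2, 4]
  [6, 0]

Each entry (A^⊗2)_ij equals the minimum over all length-2 walks i = v_0 → v_1 → … → v_2 = j of Σ_t A[v_t][v_{t+1}]. For example, for (i, j) = (0, 1) we minimise over 2 possible intermediate vertex sequences; the minimum is 4, attained along the walk 0 → 1 → 1.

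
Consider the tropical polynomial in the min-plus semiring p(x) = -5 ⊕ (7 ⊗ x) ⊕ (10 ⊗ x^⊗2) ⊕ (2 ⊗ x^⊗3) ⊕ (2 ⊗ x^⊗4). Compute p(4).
p(4) = -5

A tropical monomial a ⊗ x^⊗i evaluates to a + i · x. Evaluating each term at x = 4:
  Term 0 contributes -5 + 0 · 4 = -5
  Term 1 contributes 7 + 1 · 4 = 11
  Term 2 contributes 10 + 2 · 4 = 18
  Term 3 contributes 2 + 3 · 4 = 14
  Term 4 contributes 2 + 4 · 4 = 18
p(4) = ⊕ of these = min[-5, 11, 18, 14, 18] = -5.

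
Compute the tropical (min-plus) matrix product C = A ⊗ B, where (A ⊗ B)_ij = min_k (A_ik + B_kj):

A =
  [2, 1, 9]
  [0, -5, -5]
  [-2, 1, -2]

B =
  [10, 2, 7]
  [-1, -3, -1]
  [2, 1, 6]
A ⊗ B =
  [0, -2, 0]
  [-6, -8, -6]
  [0, -2, 0]

Apply the min-plus product entry-by-entry:
  C[0][0] = min over k of (A[0][0] + B[0][0] = 2 + 10 = 12, A[0][1] + B[1][0] = 1 + -1 = 0, A[0][2] + B[2][0] = 9 + 2 = 11) = 0 (attained at k = 1)
  C[0][1] = min over k of (A[0][0] + B[0][1] = 2 + 2 = 4, A[0][1] + B[1][1] = 1 + -3 = -2, A[0][2] + B[2][1] = 9 + 1 = 10) = -2 (attained at k = 1)
  C[0][2] = min over k of (A[0][0] + B[0][2] = 2 + 7 = 9, A[0][1] + B[1][2] = 1 + -1 = 0, A[0][2] + B[2][2] = 9 + 6 = 15) = 0 (attained at k = 1)
  C[1][0] = min over k of (A[1][0] + B[0][0] = 0 + 10 = 10, A[1][1] + B[1][0] = -5 + -1 = -6, A[1][2] + B[2][0] = -5 + 2 = -3) = -6 (attained at k = 1)
  C[1][1] = min over k of (A[1][0] + B[0][1] = 0 + 2 = 2, A[1][1] + B[1][1] = -5 + -3 = -8, A[1][2] + B[2][1] = -5 + 1 = -4) = -8 (attained at k = 1)
  C[1][2] = min over k of (A[1][0] + B[0][2] = 0 + 7 = 7, A[1][1] + B[1][2] = -5 + -1 = -6, A[1][2] + B[2][2] = -5 + 6 = 1) = -6 (attained at k = 1)
  C[2][0] = min over k of (A[2][0] + B[0][0] = -2 + 10 = 8, A[2][1] + B[1][0] = 1 + -1 = 0, A[2][2] + B[2][0] = -2 + 2 = 0) = 0 (attained at k = 1)
  C[2][1] = min over k of (A[2][0] + B[0][1] = -2 + 2 = 0, A[2][1] + B[1][1] = 1 + -3 = -2, A[2][2] + B[2][1] = -2 + 1 = -1) = -2 (attained at k = 1)
  C[2][2] = min over k of (A[2][0] + B[0][2] = -2 + 7 = 5, A[2][1] + B[1][2] = 1 + -1 = 0, A[2][2] + B[2][2] = -2 + 6 = 4) = 0 (attained at k = 1)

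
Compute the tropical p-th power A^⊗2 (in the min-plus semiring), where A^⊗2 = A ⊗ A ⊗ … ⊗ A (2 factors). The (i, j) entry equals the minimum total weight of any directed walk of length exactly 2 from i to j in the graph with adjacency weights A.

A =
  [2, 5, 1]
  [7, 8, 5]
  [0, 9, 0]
A^⊗2 =
  [1, 7, 1]
  [5, 12, 5]
  [0, 5, 0]

Each entry (A^⊗2)_ij equals the minimum over all length-2 walks i = v_0 → v_1 → … → v_2 = j of Σ_t A[v_t][v_{t+1}]. For example, for (i, j) = (0, 2) we minimise over 3 possible intermediate vertex sequences; the minimum is 1, attained along the walk 0 → 2 → 2.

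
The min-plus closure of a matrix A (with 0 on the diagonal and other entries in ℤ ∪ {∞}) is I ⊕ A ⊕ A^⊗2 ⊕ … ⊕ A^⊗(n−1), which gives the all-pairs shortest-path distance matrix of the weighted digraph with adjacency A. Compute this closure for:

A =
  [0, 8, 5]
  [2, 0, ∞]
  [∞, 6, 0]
Closure =
  [0, 8, 5]
  [2, 0, 7]
  [8, 6, 0]

This is the Floyd-Warshall all-pairs shortest-path computation. For each intermediate vertex k = 0, 1, …, 2, update dist[i][j] ← min(dist[i][j], dist[i][k] + dist[k][j]). The final matrix gives, for each (i, j), the minimum total weight of any directed path from i to j (possibly empty when i = j).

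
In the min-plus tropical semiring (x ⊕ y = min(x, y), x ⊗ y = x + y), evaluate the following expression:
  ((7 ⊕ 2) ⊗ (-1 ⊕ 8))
((7 ⊕ 2) ⊗ (-1 ⊕ 8)) = 1

Expand innermost to outermost. Recall ⊕ takes the minimum of its arguments and ⊗ takes their sum. Working out the expression ((7 ⊕ 2) ⊗ (-1 ⊕ 8)) gives 1.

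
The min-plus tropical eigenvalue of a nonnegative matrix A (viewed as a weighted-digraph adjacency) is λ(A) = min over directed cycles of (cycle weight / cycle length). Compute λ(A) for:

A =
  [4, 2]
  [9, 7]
λ(A) = 4

Enumerate directed cycles and compute their means (weight / length). Sample:
  cycle 0 → 0: weight = 4, length = 1, mean = 4/1 ≈ 4.000
  cycle 1 → 1: weight = 7, length = 1, mean = 7/1 ≈ 7.000
  cycle 0 → 1 → 0: weight = 11, length = 2, mean = 11/2 ≈ 5.500
  cycle 1 → 0 → 1: weight = 11, length = 2, mean = 11/2 ≈ 5.500
Minimum mean = 4.000, attained e.g. along the cycle 0 → 0 with weight 4 and length 1. So λ(A) = 4/1 = 4.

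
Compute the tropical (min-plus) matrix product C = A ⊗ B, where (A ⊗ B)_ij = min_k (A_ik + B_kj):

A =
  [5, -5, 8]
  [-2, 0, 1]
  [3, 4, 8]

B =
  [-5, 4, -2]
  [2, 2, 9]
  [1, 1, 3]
A ⊗ B =
  [-3, -3, 3]
  [-7, 2, -4]
  [-2, 6, 1]

Apply the min-plus product entry-by-entry:
  C[0][0] = min over k of (A[0][0] + B[0][0] = 5 + -5 = 0, A[0][1] + B[1][0] = -5 + 2 = -3, A[0][2] + B[2][0] = 8 + 1 = 9) = -3 (attained at k = 1)
  C[0][1] = min over k of (A[0][0] + B[0][1] = 5 + 4 = 9, A[0][1] + B[1][1] = -5 + 2 = -3, A[0][2] + B[2][1] = 8 + 1 = 9) = -3 (attained at k = 1)
  C[0][2] = min over k of (A[0][0] + B[0][2] = 5 + -2 = 3, A[0][1] + B[1][2] = -5 + 9 = 4, A[0][2] + B[2][2] = 8 + 3 = 11) = 3 (attained at k = 0)
  C[1][0] = min over k of (A[1][0] + B[0][0] = -2 + -5 = -7, A[1][1] + B[1][0] = 0 + 2 = 2, A[1][2] + B[2][0] = 1 + 1 = 2) = -7 (attained at k = 0)
  C[1][1] = min over k of (A[1][0] + B[0][1] = -2 + 4 = 2, A[1][1] + B[1][1] = 0 + 2 = 2, A[1][2] + B[2][1] = 1 + 1 = 2) = 2 (attained at k = 0)
  C[1][2] = min over k of (A[1][0] + B[0][2] = -2 + -2 = -4, A[1][1] + B[1][2] = 0 + 9 = 9, A[1][2] + B[2][2] = 1 + 3 = 4) = -4 (attained at k = 0)
  C[2][0] = min over k of (A[2][0] + B[0][0] = 3 + -5 = -2, A[2][1] + B[1][0] = 4 + 2 = 6, A[2][2] + B[2][0] = 8 + 1 = 9) = -2 (attained at k = 0)
  C[2][1] = min over k of (A[2][0] + B[0][1] = 3 + 4 = 7, A[2][1] + B[1][1] = 4 + 2 = 6, A[2][2] + B[2][1] = 8 + 1 = 9) = 6 (attained at k = 1)
  C[2][2] = min over k of (A[2][0] + B[0][2] = 3 + -2 = 1, A[2][1] + B[1][2] = 4 + 9 = 13, A[2][2] + B[2][2] = 8 + 3 = 11) = 1 (attained at k = 0)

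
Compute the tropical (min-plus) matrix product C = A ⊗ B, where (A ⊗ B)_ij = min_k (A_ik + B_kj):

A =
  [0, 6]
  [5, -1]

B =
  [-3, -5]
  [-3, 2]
A ⊗ B =
  [-3, -5]
  [-4, 0]

Apply the min-plus product entry-by-entry:
  C[0][0] = min over k of (A[0][0] + B[0][0] = 0 + -3 = -3, A[0][1] + B[1][0] = 6 + -3 = 3) = -3 (attained at k = 0)
  C[0][1] = min over k of (A[0][0] + B[0][1] = 0 + -5 = -5, A[0][1] + B[1][1] = 6 + 2 = 8) = -5 (attained at k = 0)
  C[1][0] = min over k of (A[1][0] + B[0][0] = 5 + -3 = 2, A[1][1] + B[1][0] = -1 + -3 = -4) = -4 (attained at k = 1)
  C[1][1] = min over k of (A[1][0] + B[0][1] = 5 + -5 = 0, A[1][1] + B[1][1] = -1 + 2 = 1) = 0 (attained at k = 0)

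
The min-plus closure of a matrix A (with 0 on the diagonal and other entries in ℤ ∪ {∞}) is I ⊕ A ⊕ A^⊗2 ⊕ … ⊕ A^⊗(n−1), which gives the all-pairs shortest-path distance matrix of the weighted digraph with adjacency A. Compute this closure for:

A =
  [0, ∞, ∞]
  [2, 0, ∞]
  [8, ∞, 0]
Closure =
  [0, ∞, ∞]
  [2, 0, ∞]
  [8, ∞, 0]

This is the Floyd-Warshall all-pairs shortest-path computation. For each intermediate vertex k = 0, 1, …, 2, update dist[i][j] ← min(dist[i][j], dist[i][k] + dist[k][j]). The final matrix gives, for each (i, j), the minimum total weight of any directed path from i to j (possibly empty when i = j).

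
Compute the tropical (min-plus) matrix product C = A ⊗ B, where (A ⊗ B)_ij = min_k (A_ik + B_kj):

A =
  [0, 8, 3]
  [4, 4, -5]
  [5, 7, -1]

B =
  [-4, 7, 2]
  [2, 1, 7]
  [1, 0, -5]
A ⊗ B =
  [-4, 3, -2]
  [-4, -5, -10]
  [0, -1, -6]

Apply the min-plus product entry-by-entry:
  C[0][0] = min over k of (A[0][0] + B[0][0] = 0 + -4 = -4, A[0][1] + B[1][0] = 8 + 2 = 10, A[0][2] + B[2][0] = 3 + 1 = 4) = -4 (attained at k = 0)
  C[0][1] = min over k of (A[0][0] + B[0][1] = 0 + 7 = 7, A[0][1] + B[1][1] = 8 + 1 = 9, A[0][2] + B[2][1] = 3 + 0 = 3) = 3 (attained at k = 2)
  C[0][2] = min over k of (A[0][0] + B[0][2] = 0 + 2 = 2, A[0][1] + B[1][2] = 8 + 7 = 15, A[0][2] + B[2][2] = 3 + -5 = -2) = -2 (attained at k = 2)
  C[1][0] = min over k of (A[1][0] + B[0][0] = 4 + -4 = 0, A[1][1] + B[1][0] = 4 + 2 = 6, A[1][2] + B[2][0] = -5 + 1 = -4) = -4 (attained at k = 2)
  C[1][1] = min over k of (A[1][0] + B[0][1] = 4 + 7 = 11, A[1][1] + B[1][1] = 4 + 1 = 5, A[1][2] + B[2][1] = -5 + 0 = -5) = -5 (attained at k = 2)
  C[1][2] = min over k of (A[1][0] + B[0][2] = 4 + 2 = 6, A[1][1] + B[1][2] = 4 + 7 = 11, A[1][2] + B[2][2] = -5 + -5 = -10) = -10 (attained at k = 2)
  C[2][0] = min over k of (A[2][0] + B[0][0] = 5 + -4 = 1, A[2][1] + B[1][0] = 7 + 2 = 9, A[2][2] + B[2][0] = -1 + 1 = 0) = 0 (attained at k = 2)
  C[2][1] = min over k of (A[2][0] + B[0][1] = 5 + 7 = 12, A[2][1] + B[1][1] = 7 + 1 = 8, A[2][2] + B[2][1] = -1 + 0 = -1) = -1 (attained at k = 2)
  C[2][2] = min over k of (A[2][0] + B[0][2] = 5 + 2 = 7, A[2][1] + B[1][2] = 7 + 7 = 14, A[2][2] + B[2][2] = -1 + -5 = -6) = -6 (attained at k = 2)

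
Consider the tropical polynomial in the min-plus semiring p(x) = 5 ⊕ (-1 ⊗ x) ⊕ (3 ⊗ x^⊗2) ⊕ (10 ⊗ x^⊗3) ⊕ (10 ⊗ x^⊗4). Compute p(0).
p(0) = -1

A tropical monomial a ⊗ x^⊗i evaluates to a + i · x. Evaluating each term at x = 0:
  Term 0 contributes 5 + 0 · 0 = 5
  Term 1 contributes -1 + 1 · 0 = -1
  Term 2 contributes 3 + 2 · 0 = 3
  Term 3 contributes 10 + 3 · 0 = 10
  Term 4 contributes 10 + 4 · 0 = 10
p(0) = ⊕ of these = min[5, -1, 3, 10, 10] = -1.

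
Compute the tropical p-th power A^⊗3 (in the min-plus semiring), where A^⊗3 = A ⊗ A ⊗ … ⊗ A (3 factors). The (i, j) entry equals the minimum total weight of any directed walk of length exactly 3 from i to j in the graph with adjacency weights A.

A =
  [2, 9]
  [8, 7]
A^⊗3 =
  [6, 13]
  [12, 19]

Each entry (A^⊗3)_ij equals the minimum over all length-3 walks i = v_0 → v_1 → … → v_3 = j of Σ_t A[v_t][v_{t+1}]. For example, for (i, j) = (0, 1) we minimise over 4 possible intermediate vertex sequences; the minimum is 13, attained along the walk 0 → 0 → 0 → 1.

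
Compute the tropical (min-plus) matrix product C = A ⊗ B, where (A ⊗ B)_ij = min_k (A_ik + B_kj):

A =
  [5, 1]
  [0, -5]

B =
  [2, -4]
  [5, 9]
A ⊗ B =
  [6, 1]
  [0, -4]

Apply the min-plus product entry-by-entry:
  C[0][0] = min over k of (A[0][0] + B[0][0] = 5 + 2 = 7, A[0][1] + B[1][0] = 1 + 5 = 6) = 6 (attained at k = 1)
  C[0][1] = min over k of (A[0][0] + B[0][1] = 5 + -4 = 1, A[0][1] + B[1][1] = 1 + 9 = 10) = 1 (attained at k = 0)
  C[1][0] = min over k of (A[1][0] + B[0][0] = 0 + 2 = 2, A[1][1] + B[1][0] = -5 + 5 = 0) = 0 (attained at k = 1)
  C[1][1] = min over k of (A[1][0] + B[0][1] = 0 + -4 = -4, A[1][1] + B[1][1] = -5 + 9 = 4) = -4 (attained at k = 0)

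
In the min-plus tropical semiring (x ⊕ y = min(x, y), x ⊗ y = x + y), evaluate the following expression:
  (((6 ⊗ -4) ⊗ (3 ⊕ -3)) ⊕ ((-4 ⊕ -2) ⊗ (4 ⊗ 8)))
(((6 ⊗ -4) ⊗ (3 ⊕ -3)) ⊕ ((-4 ⊕ -2) ⊗ (4 ⊗ 8))) = -1

Expand innermost to outermost. Recall ⊕ takes the minimum of its arguments and ⊗ takes their sum. Working out the expression (((6 ⊗ -4) ⊗ (3 ⊕ -3)) ⊕ ((-4 ⊕ -2) ⊗ (4 ⊗ 8))) gives -1.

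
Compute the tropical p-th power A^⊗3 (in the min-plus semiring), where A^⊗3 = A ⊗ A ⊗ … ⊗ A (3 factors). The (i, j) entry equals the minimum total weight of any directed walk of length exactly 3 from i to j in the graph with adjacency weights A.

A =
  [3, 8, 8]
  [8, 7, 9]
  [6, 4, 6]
A^⊗3 =
  [9, 14, 14]
  [14, 19, 19]
  [12, 16, 17]

Each entry (A^⊗3)_ij equals the minimum over all length-3 walks i = v_0 → v_1 → … → v_3 = j of Σ_t A[v_t][v_{t+1}]. For example, for (i, j) = (0, 2) we minimise over 9 possible intermediate vertex sequences; the minimum is 14, attained along the walk 0 → 0 → 0 → 2.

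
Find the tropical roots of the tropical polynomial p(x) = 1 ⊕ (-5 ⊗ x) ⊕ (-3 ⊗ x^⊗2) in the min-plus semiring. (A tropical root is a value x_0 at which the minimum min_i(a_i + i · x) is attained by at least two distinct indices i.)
Roots: {-2, 6}

Each tropical root is a break point of the lower envelope of the lines y = a_i + i · x (there are 3 lines, with slopes 0, 1, ..., 2). Only the lines that attain the minimum somewhere contribute to roots; other lines are dominated. Here the surviving (envelope) indices are i = 2, i = 1, i = 0.
Intersections between consecutive envelope lines give the roots: for adjacent envelope indices i < j the intersection is x = (a_i − a_j) / (j − i). Reading off the sorted break points: {-2, 6}.
Verification: at each break x_0, at least two indices attain the minimum of min_i(a_i + i · x_0).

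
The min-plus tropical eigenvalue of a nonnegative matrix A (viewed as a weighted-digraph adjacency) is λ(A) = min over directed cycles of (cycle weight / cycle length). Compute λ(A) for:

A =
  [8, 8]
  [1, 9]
λ(A) = 9/2

Enumerate directed cycles and compute their means (weight / length). Sample:
  cycle 0 → 0: weight = 8, length = 1, mean = 8/1 ≈ 8.000
  cycle 1 → 1: weight = 9, length = 1, mean = 9/1 ≈ 9.000
  cycle 0 → 1 → 0: weight = 9, length = 2, mean = 9/2 ≈ 4.500
  cycle 1 → 0 → 1: weight = 9, length = 2, mean = 9/2 ≈ 4.500
Minimum mean = 4.500, attained e.g. along the cycle 0 → 1 → 0 with weight 9 and length 2. So λ(A) = 9/2 = 9/2.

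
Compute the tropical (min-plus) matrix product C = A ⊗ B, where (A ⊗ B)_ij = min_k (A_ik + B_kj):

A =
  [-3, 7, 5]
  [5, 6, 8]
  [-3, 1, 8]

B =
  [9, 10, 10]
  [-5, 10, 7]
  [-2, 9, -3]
A ⊗ B =
  [2, 7, 2]
  [1, 15, 5]
  [-4, 7, 5]

Apply the min-plus product entry-by-entry:
  C[0][0] = min over k of (A[0][0] + B[0][0] = -3 + 9 = 6, A[0][1] + B[1][0] = 7 + -5 = 2, A[0][2] + B[2][0] = 5 + -2 = 3) = 2 (attained at k = 1)
  C[0][1] = min over k of (A[0][0] + B[0][1] = -3 + 10 = 7, A[0][1] + B[1][1] = 7 + 10 = 17, A[0][2] + B[2][1] = 5 + 9 = 14) = 7 (attained at k = 0)
  C[0][2] = min over k of (A[0][0] + B[0][2] = -3 + 10 = 7, A[0][1] + B[1][2] = 7 + 7 = 14, A[0][2] + B[2][2] = 5 + -3 = 2) = 2 (attained at k = 2)
  C[1][0] = min over k of (A[1][0] + B[0][0] = 5 + 9 = 14, A[1][1] + B[1][0] = 6 + -5 = 1, A[1][2] + B[2][0] = 8 + -2 = 6) = 1 (attained at k = 1)
  C[1][1] = min over k of (A[1][0] + B[0][1] = 5 + 10 = 15, A[1][1] + B[1][1] = 6 + 10 = 16, A[1][2] + B[2][1] = 8 + 9 = 17) = 15 (attained at k = 0)
  C[1][2] = min over k of (A[1][0] + B[0][2] = 5 + 10 = 15, A[1][1] + B[1][2] = 6 + 7 = 13, A[1][2] + B[2][2] = 8 + -3 = 5) = 5 (attained at k = 2)
  C[2][0] = min over k of (A[2][0] + B[0][0] = -3 + 9 = 6, A[2][1] + B[1][0] = 1 + -5 = -4, A[2][2] + B[2][0] = 8 + -2 = 6) = -4 (attained at k = 1)
  C[2][1] = min over k of (A[2][0] + B[0][1] = -3 + 10 = 7, A[2][1] + B[1][1] = 1 + 10 = 11, A[2][2] + B[2][1] = 8 + 9 = 17) = 7 (attained at k = 0)
  C[2][2] = min over k of (A[2][0] + B[0][2] = -3 + 10 = 7, A[2][1] + B[1][2] = 1 + 7 = 8, A[2][2] + B[2][2] = 8 + -3 = 5) = 5 (attained at k = 2)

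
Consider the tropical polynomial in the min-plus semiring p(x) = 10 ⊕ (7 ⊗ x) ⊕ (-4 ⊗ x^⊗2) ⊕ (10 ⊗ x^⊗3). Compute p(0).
p(0) = -4

A tropical monomial a ⊗ x^⊗i evaluates to a + i · x. Evaluating each term at x = 0:
  Term 0 contributes 10 + 0 · 0 = 10
  Term 1 contributes 7 + 1 · 0 = 7
  Term 2 contributes -4 + 2 · 0 = -4
  Term 3 contributes 10 + 3 · 0 = 10
p(0) = ⊕ of these = min[10, 7, -4, 10] = -4.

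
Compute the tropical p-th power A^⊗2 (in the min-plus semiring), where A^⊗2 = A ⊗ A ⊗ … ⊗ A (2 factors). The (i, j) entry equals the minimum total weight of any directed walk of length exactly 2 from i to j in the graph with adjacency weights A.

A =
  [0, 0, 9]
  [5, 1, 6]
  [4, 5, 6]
A^⊗2 =
  [0, 0, 6]
  [5, 2, 7]
  [4, 4, 11]

Each entry (A^⊗2)_ij equals the minimum over all length-2 walks i = v_0 → v_1 → … → v_2 = j of Σ_t A[v_t][v_{t+1}]. For example, for (i, j) = (0, 2) we minimise over 3 possible intermediate vertex sequences; the minimum is 6, attained along the walk 0 → 1 → 2.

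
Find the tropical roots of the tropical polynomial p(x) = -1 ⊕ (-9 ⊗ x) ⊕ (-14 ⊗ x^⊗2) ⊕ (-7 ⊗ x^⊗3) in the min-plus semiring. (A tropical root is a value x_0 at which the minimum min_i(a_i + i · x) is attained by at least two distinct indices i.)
Roots: {-7, 5, 8}

Each tropical root is a break point of the lower envelope of the lines y = a_i + i · x (there are 4 lines, with slopes 0, 1, ..., 3). Only the lines that attain the minimum somewhere contribute to roots; other lines are dominated. Here the surviving (envelope) indices are i = 3, i = 2, i = 1, i = 0.
Intersections between consecutive envelope lines give the roots: for adjacent envelope indices i < j the intersection is x = (a_i − a_j) / (j − i). Reading off the sorted break points: {-7, 5, 8}.
Verification: at each break x_0, at least two indices attain the minimum of min_i(a_i + i · x_0).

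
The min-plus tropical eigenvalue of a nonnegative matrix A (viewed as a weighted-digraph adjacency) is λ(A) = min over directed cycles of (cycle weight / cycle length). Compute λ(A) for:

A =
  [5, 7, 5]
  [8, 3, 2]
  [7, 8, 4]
λ(A) = 3

Enumerate directed cycles and compute their means (weight / length). Sample:
  cycle 0 → 0: weight = 5, length = 1, mean = 5/1 ≈ 5.000
  cycle 1 → 1: weight = 3, length = 1, mean = 3/1 ≈ 3.000
  cycle 2 → 2: weight = 4, length = 1, mean = 4/1 ≈ 4.000
  cycle 0 → 1 → 0: weight = 15, length = 2, mean = 15/2 ≈ 7.500
  cycle 0 → 2 → 0: weight = 12, length = 2, mean = 12/2 ≈ 6.000
  cycle 1 → 0 → 1: weight = 15, length = 2, mean = 15/2 ≈ 7.500
Minimum mean = 3.000, attained e.g. along the cycle 1 → 1 with weight 3 and length 1. So λ(A) = 3/1 = 3.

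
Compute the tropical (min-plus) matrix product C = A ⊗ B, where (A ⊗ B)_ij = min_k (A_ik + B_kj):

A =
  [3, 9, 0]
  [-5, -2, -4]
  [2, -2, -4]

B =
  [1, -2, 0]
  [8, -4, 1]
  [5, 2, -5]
A ⊗ B =
  [4, 1, -5]
  [-4, -7, -9]
  [1, -6, -9]

Apply the min-plus product entry-by-entry:
  C[0][0] = min over k of (A[0][0] + B[0][0] = 3 + 1 = 4, A[0][1] + B[1][0] = 9 + 8 = 17, A[0][2] + B[2][0] = 0 + 5 = 5) = 4 (attained at k = 0)
  C[0][1] = min over k of (A[0][0] + B[0][1] = 3 + -2 = 1, A[0][1] + B[1][1] = 9 + -4 = 5, A[0][2] + B[2][1] = 0 + 2 = 2) = 1 (attained at k = 0)
  C[0][2] = min over k of (A[0][0] + B[0][2] = 3 + 0 = 3, A[0][1] + B[1][2] = 9 + 1 = 10, A[0][2] + B[2][2] = 0 + -5 = -5) = -5 (attained at k = 2)
  C[1][0] = min over k of (A[1][0] + B[0][0] = -5 + 1 = -4, A[1][1] + B[1][0] = -2 + 8 = 6, A[1][2] + B[2][0] = -4 + 5 = 1) = -4 (attained at k = 0)
  C[1][1] = min over k of (A[1][0] + B[0][1] = -5 + -2 = -7, A[1][1] + B[1][1] = -2 + -4 = -6, A[1][2] + B[2][1] = -4 + 2 = -2) = -7 (attained at k = 0)
  C[1][2] = min over k of (A[1][0] + B[0][2] = -5 + 0 = -5, A[1][1] + B[1][2] = -2 + 1 = -1, A[1][2] + B[2][2] = -4 + -5 = -9) = -9 (attained at k = 2)
  C[2][0] = min over k of (A[2][0] + B[0][0] = 2 + 1 = 3, A[2][1] + B[1][0] = -2 + 8 = 6, A[2][2] + B[2][0] = -4 + 5 = 1) = 1 (attained at k = 2)
  C[2][1] = min over k of (A[2][0] + B[0][1] = 2 + -2 = 0, A[2][1] + B[1][1] = -2 + -4 = -6, A[2][2] + B[2][1] = -4 + 2 = -2) = -6 (attained at k = 1)
  C[2][2] = min over k of (A[2][0] + B[0][2] = 2 + 0 = 2, A[2][1] + B[1][2] = -2 + 1 = -1, A[2][2] + B[2][2] = -4 + -5 = -9) = -9 (attained at k = 2)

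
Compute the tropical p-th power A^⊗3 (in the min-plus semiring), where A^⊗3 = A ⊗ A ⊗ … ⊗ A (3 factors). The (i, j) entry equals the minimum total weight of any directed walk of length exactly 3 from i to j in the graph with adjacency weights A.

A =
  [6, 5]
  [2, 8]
A^⊗3 =
  [13, 12]
  [9, 13]

Each entry (A^⊗3)_ij equals the minimum over all length-3 walks i = v_0 → v_1 → … → v_3 = j of Σ_t A[v_t][v_{t+1}]. For example, for (i, j) = (0, 1) we minimise over 4 possible intermediate vertex sequences; the minimum is 12, attained along the walk 0 → 1 → 0 → 1.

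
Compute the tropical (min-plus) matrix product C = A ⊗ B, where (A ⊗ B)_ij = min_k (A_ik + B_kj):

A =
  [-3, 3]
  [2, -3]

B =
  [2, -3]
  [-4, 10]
A ⊗ B =
  [-1, -6]
  [-7, -1]

Apply the min-plus product entry-by-entry:
  C[0][0] = min over k of (A[0][0] + B[0][0] = -3 + 2 = -1, A[0][1] + B[1][0] = 3 + -4 = -1) = -1 (attained at k = 0)
  C[0][1] = min over k of (A[0][0] + B[0][1] = -3 + -3 = -6, A[0][1] + B[1][1] = 3 + 10 = 13) = -6 (attained at k = 0)
  C[1][0] = min over k of (A[1][0] + B[0][0] = 2 + 2 = 4, A[1][1] + B[1][0] = -3 + -4 = -7) = -7 (attained at k = 1)
  C[1][1] = min over k of (A[1][0] + B[0][1] = 2 + -3 = -1, A[1][1] + B[1][1] = -3 + 10 = 7) = -1 (attained at k = 0)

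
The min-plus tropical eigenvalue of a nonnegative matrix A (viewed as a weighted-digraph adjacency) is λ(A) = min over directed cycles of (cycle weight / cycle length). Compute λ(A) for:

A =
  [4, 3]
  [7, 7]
λ(A) = 4

Enumerate directed cycles and compute their means (weight / length). Sample:
  cycle 0 → 0: weight = 4, length = 1, mean = 4/1 ≈ 4.000
  cycle 1 → 1: weight = 7, length = 1, mean = 7/1 ≈ 7.000
  cycle 0 → 1 → 0: weight = 10, length = 2, mean = 10/2 ≈ 5.000
  cycle 1 → 0 → 1: weight = 10, length = 2, mean = 10/2 ≈ 5.000
Minimum mean = 4.000, attained e.g. along the cycle 0 → 0 with weight 4 and length 1. So λ(A) = 4/1 = 4.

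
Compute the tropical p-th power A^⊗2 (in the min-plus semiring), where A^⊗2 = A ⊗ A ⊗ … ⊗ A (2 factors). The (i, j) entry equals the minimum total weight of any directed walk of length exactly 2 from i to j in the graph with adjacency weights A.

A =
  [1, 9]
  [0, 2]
A^⊗2 =
  [2, 10]
  [1, 4]

Each entry (A^⊗2)_ij equals the minimum over all length-2 walks i = v_0 → v_1 → … → v_2 = j of Σ_t A[v_t][v_{t+1}]. For example, for (i, j) = (0, 1) we minimise over 2 possible intermediate vertex sequences; the minimum is 10, attained along the walk 0 → 0 → 1.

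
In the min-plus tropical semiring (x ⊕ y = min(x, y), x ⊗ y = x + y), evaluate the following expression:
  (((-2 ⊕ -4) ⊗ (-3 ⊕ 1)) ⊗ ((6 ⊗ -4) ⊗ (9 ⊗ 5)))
(((-2 ⊕ -4) ⊗ (-3 ⊕ 1)) ⊗ ((6 ⊗ -4) ⊗ (9 ⊗ 5))) = 9

Expand innermost to outermost. Recall ⊕ takes the minimum of its arguments and ⊗ takes their sum. Working out the expression (((-2 ⊕ -4) ⊗ (-3 ⊕ 1)) ⊗ ((6 ⊗ -4) ⊗ (9 ⊗ 5))) gives 9.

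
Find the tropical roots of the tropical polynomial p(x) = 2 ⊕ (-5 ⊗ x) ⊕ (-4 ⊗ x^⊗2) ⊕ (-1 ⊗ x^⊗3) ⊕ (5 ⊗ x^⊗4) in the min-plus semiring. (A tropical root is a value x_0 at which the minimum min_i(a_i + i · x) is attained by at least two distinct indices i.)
Roots: {-6, -3, -1, 7}

Each tropical root is a break point of the lower envelope of the lines y = a_i + i · x (there are 5 lines, with slopes 0, 1, ..., 4). Only the lines that attain the minimum somewhere contribute to roots; other lines are dominated. Here the surviving (envelope) indices are i = 4, i = 3, i = 2, i = 1, i = 0.
Intersections between consecutive envelope lines give the roots: for adjacent envelope indices i < j the intersection is x = (a_i − a_j) / (j − i). Reading off the sorted break points: {-6, -3, -1, 7}.
Verification: at each break x_0, at least two indices attain the minimum of min_i(a_i + i · x_0).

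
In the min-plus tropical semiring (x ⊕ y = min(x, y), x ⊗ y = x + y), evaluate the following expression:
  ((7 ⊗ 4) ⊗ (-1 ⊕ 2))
((7 ⊗ 4) ⊗ (-1 ⊕ 2)) = 10

Expand innermost to outermost. Recall ⊕ takes the minimum of its arguments and ⊗ takes their sum. Working out the expression ((7 ⊗ 4) ⊗ (-1 ⊕ 2)) gives 10.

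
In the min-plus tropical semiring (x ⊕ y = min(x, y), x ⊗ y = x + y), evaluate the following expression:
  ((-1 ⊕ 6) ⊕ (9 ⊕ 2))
((-1 ⊕ 6) ⊕ (9 ⊕ 2)) = -1

Expand innermost to outermost. Recall ⊕ takes the minimum of its arguments and ⊗ takes their sum. Working out the expression ((-1 ⊕ 6) ⊕ (9 ⊕ 2)) gives -1.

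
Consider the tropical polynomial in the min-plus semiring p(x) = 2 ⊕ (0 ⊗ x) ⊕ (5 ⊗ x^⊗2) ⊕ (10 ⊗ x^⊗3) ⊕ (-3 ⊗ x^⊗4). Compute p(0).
p(0) = -3

A tropical monomial a ⊗ x^⊗i evaluates to a + i · x. Evaluating each term at x = 0:
  Term 0 contributes 2 + 0 · 0 = 2
  Term 1 contributes 0 + 1 · 0 = 0
  Term 2 contributes 5 + 2 · 0 = 5
  Term 3 contributes 10 + 3 · 0 = 10
  Term 4 contributes -3 + 4 · 0 = -3
p(0) = ⊕ of these = min[2, 0, 5, 10, -3] = -3.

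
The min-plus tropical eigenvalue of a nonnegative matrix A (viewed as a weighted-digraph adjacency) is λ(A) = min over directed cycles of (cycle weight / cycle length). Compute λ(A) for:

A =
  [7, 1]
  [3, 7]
λ(A) = 2

Enumerate directed cycles and compute their means (weight / length). Sample:
  cycle 0 → 0: weight = 7, length = 1, mean = 7/1 ≈ 7.000
  cycle 1 → 1: weight = 7, length = 1, mean = 7/1 ≈ 7.000
  cycle 0 → 1 → 0: weight = 4, length = 2, mean = 4/2 ≈ 2.000
  cycle 1 → 0 → 1: weight = 4, length = 2, mean = 4/2 ≈ 2.000
Minimum mean = 2.000, attained e.g. along the cycle 0 → 1 → 0 with weight 4 and length 2. So λ(A) = 4/2 = 2.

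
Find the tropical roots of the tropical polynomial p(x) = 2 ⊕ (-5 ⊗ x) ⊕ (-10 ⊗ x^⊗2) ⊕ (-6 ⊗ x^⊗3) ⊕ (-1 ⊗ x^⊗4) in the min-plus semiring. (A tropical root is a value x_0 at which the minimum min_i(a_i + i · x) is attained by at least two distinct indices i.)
Roots: {-5, -4, 5, 7}

Each tropical root is a break point of the lower envelope of the lines y = a_i + i · x (there are 5 lines, with slopes 0, 1, ..., 4). Only the lines that attain the minimum somewhere contribute to roots; other lines are dominated. Here the surviving (envelope) indices are i = 4, i = 3, i = 2, i = 1, i = 0.
Intersections between consecutive envelope lines give the roots: for adjacent envelope indices i < j the intersection is x = (a_i − a_j) / (j − i). Reading off the sorted break points: {-5, -4, 5, 7}.
Verification: at each break x_0, at least two indices attain the minimum of min_i(a_i + i · x_0).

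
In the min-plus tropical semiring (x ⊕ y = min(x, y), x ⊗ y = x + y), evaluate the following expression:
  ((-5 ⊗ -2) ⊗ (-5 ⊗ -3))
((-5 ⊗ -2) ⊗ (-5 ⊗ -3)) = -15

Expand innermost to outermost. Recall ⊕ takes the minimum of its arguments and ⊗ takes their sum. Working out the expression ((-5 ⊗ -2) ⊗ (-5 ⊗ -3)) gives -15.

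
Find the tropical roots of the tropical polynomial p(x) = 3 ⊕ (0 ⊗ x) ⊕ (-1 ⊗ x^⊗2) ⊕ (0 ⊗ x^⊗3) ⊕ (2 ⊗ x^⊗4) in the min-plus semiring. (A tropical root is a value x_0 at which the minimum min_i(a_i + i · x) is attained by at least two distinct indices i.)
Roots: {-2, -1, 1, 3}

Each tropical root is a break point of the lower envelope of the lines y = a_i + i · x (there are 5 lines, with slopes 0, 1, ..., 4). Only the lines that attain the minimum somewhere contribute to roots; other lines are dominated. Here the surviving (envelope) indices are i = 4, i = 3, i = 2, i = 1, i = 0.
Intersections between consecutive envelope lines give the roots: for adjacent envelope indices i < j the intersection is x = (a_i − a_j) / (j − i). Reading off the sorted break points: {-2, -1, 1, 3}.
Verification: at each break x_0, at least two indices attain the minimum of min_i(a_i + i · x_0).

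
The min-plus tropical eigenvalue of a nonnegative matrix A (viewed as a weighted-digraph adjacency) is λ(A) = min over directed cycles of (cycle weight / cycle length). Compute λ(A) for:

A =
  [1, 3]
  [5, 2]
λ(A) = 1

Enumerate directed cycles and compute their means (weight / length). Sample:
  cycle 0 → 0: weight = 1, length = 1, mean = 1/1 ≈ 1.000
  cycle 1 → 1: weight = 2, length = 1, mean = 2/1 ≈ 2.000
  cycle 0 → 1 → 0: weight = 8, length = 2, mean = 8/2 ≈ 4.000
  cycle 1 → 0 → 1: weight = 8, length = 2, mean = 8/2 ≈ 4.000
Minimum mean = 1.000, attained e.g. along the cycle 0 → 0 with weight 1 and length 1. So λ(A) = 1/1 = 1.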